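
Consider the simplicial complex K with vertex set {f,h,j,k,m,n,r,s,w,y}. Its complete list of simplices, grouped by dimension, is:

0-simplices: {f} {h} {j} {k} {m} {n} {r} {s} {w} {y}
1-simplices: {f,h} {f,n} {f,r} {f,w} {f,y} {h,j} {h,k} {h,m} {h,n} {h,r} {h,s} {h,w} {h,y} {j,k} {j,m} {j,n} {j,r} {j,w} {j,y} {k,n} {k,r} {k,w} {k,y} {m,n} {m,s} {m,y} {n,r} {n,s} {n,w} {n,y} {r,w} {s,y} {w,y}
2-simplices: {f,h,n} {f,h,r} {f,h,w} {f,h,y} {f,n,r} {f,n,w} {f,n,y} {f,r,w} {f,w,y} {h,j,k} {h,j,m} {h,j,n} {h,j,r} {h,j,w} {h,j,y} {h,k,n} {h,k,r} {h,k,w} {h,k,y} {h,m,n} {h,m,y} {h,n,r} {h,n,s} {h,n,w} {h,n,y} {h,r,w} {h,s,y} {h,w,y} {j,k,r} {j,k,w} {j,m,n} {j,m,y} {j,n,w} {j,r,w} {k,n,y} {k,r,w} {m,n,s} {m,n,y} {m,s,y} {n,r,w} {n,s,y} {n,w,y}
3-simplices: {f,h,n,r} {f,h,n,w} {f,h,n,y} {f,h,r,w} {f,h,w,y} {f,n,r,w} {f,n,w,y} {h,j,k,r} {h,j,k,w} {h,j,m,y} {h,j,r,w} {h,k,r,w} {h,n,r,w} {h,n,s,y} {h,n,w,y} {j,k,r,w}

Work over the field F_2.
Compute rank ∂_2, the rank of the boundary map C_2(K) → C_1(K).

rank∂_2=24

n_0=10 n_1=33 n_2=42 n_3=16  [Z2]
∂1: piv[fh,fn,fr,fw,fy,hj,hk,hm,hs] rk=9  ker:hn,hr,hw,hy,jk,jm,jn,jr,jw,jy,kn,kr,kw,ky,mn,ms,my,nr,ns,nw,ny,rw,sy,wy
∂2: piv[fhn,fhr,fhw,fhy,fnr,fnw,fny,frw,fwy,hjk,hjm,hjn,hjr,hjw,hjy,hkn,hkr,hkw,hky,hmn,hmy,hns,hsy,mns] rk=24  ker:hnr,hnw,hny,hrw,hwy,jkr,jkw,jmn,jmy,jnw,jrw,kny,krw,mny,msy,nrw,nsy,nwy
∂3: piv[fhnr,fhnw,fhny,fhrw,fhwy,fnrw,fnwy,hjkr,hjkw,hjmy,hjrw,hkrw,hnsy] rk=13  ker:hnrw,hnwy,jkrw
rk∂_2=24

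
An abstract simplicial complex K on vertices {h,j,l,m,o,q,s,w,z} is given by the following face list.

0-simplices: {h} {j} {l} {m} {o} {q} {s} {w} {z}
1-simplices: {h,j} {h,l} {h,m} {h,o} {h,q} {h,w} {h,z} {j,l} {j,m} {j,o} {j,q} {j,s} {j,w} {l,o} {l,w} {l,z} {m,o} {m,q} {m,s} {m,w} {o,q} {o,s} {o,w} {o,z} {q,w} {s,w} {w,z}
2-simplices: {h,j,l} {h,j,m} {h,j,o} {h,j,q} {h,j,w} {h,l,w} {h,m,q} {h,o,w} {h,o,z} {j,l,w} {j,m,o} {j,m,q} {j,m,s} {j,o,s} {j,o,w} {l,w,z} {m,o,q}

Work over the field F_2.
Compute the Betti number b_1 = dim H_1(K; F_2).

n_0=9 n_1=27 n_2=17  [Z2]
∂1: piv[hj,hl,hm,ho,hq,hw,hz,js] rk=8  ker:jl,jm,jo,jq,jw,lo,lw,lz,mo,mq,ms,mw,oq,os,ow,oz,qw,sw,wz
∂2: piv[hjl,hjm,hjo,hjq,hjw,hlw,hmq,how,hoz,jmo,jms,jos,lwz,moq] rk=14  ker:jlw,jmq,jow
b_1=(27−8)−14=5

b_1=5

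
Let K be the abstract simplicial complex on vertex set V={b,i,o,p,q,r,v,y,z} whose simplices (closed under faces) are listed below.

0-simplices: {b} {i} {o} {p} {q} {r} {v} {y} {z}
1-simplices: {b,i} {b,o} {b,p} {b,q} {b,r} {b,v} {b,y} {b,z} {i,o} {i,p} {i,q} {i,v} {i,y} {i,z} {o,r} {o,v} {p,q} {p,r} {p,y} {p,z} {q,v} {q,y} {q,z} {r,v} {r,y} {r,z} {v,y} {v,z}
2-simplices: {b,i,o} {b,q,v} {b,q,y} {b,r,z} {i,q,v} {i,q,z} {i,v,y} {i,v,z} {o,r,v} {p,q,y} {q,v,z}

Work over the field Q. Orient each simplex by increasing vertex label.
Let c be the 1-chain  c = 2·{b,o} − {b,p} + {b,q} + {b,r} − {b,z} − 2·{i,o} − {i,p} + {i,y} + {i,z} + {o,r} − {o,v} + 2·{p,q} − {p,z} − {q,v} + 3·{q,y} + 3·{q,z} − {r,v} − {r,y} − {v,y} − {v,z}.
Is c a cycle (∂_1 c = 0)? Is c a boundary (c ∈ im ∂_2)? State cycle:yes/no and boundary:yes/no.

cycle:no boundary:no

n_0=9 n_1=28 n_2=11  [Q]
∂1: piv[bi,bo,bp,bq,br,bv,by,bz] rk=8  ker:io,ip,iq,iv,iy,iz,or,ov,pq,pr,py,pz,qv,qy,qz,rv,ry,rz,vy,vz
∂2: piv[bio,bqv,bqy,brz,iqv,iqz,ivy,ivz,orv,pqy] rk=10  ker:qvz
∂1c = −2·{b} + {i} − 3·{p} − 2·{q} + 4·{r} − {v} + 2·{y} + {z}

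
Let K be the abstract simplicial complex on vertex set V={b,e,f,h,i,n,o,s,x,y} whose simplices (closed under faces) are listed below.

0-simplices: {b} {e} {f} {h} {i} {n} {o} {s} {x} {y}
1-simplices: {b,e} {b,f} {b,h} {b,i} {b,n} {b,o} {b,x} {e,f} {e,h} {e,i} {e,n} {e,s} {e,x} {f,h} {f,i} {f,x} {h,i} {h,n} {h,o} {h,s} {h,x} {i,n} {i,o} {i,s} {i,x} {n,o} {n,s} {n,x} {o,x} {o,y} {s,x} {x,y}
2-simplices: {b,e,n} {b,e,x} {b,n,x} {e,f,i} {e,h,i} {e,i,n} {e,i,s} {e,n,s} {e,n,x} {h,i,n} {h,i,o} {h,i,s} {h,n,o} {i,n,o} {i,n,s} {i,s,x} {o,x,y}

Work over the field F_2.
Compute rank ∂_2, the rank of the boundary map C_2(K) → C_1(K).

rank∂_2=14

n_0=10 n_1=32 n_2=17  [Z2]
∂1: piv[be,bf,bh,bi,bn,bo,bx,es,oy] rk=9  ker:ef,eh,ei,en,ex,fh,fi,fx,hi,hn,ho,hs,hx,in,io,is,ix,no,ns,nx,ox,sx,xy
∂2: piv[ben,bex,bnx,efi,ehi,ein,eis,ens,hin,hio,his,hno,isx,oxy] rk=14  ker:enx,ino,ins
rk∂_2=14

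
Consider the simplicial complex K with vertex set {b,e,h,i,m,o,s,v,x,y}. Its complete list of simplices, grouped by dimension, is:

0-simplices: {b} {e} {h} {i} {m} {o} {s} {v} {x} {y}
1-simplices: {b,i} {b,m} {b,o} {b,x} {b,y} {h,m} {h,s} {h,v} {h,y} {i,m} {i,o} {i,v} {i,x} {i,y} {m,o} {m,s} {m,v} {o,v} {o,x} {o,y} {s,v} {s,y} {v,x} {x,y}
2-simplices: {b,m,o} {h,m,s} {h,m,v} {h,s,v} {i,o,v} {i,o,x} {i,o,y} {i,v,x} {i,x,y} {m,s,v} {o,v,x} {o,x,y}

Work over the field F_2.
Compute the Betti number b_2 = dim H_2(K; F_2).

b_2=3

n_0=10 n_1=24 n_2=12  [Z2]
∂1: piv[bi,bm,bo,bx,by,hm,hs,hv] rk=8  ker:hy,im,io,iv,ix,iy,mo,ms,mv,ov,ox,oy,sv,sy,vx,xy
∂2: piv[bmo,hms,hmv,hsv,iov,iox,ioy,ivx,ixy] rk=9  ker:msv,ovx,oxy
b_2=(12−9)−0=3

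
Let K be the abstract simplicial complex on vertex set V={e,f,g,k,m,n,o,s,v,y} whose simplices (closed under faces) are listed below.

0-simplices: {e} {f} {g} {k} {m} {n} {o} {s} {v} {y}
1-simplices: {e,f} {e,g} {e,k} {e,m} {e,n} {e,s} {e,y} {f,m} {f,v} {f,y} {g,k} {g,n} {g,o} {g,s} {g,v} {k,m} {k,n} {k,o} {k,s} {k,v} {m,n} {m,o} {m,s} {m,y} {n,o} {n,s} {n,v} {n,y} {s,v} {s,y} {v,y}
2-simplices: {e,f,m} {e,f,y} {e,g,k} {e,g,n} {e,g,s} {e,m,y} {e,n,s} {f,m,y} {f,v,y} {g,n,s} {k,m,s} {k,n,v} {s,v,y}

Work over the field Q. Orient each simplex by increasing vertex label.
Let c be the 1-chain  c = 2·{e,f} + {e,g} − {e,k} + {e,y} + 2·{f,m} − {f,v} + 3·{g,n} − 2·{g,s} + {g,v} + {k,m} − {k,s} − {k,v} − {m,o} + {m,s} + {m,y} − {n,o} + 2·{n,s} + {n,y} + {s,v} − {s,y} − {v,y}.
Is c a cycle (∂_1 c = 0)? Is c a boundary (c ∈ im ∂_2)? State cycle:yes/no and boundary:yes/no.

cycle:no boundary:no

n_0=10 n_1=31 n_2=13  [Q]
∂1: piv[ef,eg,ek,em,en,es,ey,fv,go] rk=9  ker:fm,fy,gk,gn,gs,gv,km,kn,ko,ks,kv,mn,mo,ms,my,no,ns,nv,ny,sv,sy,vy
∂2: piv[efm,efy,egk,egn,egs,emy,ens,fvy,kms,knv,svy] rk=11  ker:fmy,gns
∂1c = −3·{e} + {f} − {g} + 2·{m} + {n} − 2·{o} + {v} + {y}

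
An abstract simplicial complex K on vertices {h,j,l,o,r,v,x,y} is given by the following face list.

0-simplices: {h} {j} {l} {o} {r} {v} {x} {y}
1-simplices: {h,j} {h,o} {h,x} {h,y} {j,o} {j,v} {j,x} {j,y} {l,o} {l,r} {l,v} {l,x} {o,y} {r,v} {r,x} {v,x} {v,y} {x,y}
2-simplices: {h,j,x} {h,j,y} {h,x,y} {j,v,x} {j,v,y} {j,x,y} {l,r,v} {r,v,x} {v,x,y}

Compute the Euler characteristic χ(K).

n_0=8 n_1=18 n_2=9
χ=+8−18+9=-1

χ(K)=-1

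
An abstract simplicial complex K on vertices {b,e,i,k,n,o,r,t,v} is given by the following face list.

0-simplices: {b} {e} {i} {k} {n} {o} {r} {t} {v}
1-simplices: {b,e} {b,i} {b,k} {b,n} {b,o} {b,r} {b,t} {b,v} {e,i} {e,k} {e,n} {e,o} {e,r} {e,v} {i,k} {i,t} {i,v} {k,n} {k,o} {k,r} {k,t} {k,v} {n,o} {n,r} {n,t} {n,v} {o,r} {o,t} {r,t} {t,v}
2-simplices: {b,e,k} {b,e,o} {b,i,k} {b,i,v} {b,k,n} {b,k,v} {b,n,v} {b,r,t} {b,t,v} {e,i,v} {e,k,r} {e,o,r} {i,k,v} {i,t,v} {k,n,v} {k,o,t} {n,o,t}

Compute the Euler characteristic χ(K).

n_0=9 n_1=30 n_2=17
χ=+9−30+17=-4

χ(K)=-4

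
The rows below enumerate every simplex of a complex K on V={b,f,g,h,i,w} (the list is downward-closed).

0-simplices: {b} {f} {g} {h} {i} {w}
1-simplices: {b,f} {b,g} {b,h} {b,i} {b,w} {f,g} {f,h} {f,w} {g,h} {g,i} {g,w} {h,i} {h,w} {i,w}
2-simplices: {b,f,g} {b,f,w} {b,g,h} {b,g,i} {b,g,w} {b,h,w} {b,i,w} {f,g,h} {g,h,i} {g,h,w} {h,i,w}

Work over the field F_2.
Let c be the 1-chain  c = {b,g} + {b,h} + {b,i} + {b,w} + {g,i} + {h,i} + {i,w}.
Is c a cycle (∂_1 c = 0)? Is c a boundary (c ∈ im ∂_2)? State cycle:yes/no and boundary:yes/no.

n_0=6 n_1=14 n_2=11  [Z2]
∂1: piv[bf,bg,bh,bi,bw] rk=5  ker:fg,fh,fw,gh,gi,gw,hi,hw,iw
∂2: piv[bfg,bfw,bgh,bgi,bgw,bhw,biw,fgh,ghi] rk=9  ker:ghw,hiw
∂1c = 0
c vs im∂2: reduces to 0 ⇒ boundary

cycle:yes boundary:yes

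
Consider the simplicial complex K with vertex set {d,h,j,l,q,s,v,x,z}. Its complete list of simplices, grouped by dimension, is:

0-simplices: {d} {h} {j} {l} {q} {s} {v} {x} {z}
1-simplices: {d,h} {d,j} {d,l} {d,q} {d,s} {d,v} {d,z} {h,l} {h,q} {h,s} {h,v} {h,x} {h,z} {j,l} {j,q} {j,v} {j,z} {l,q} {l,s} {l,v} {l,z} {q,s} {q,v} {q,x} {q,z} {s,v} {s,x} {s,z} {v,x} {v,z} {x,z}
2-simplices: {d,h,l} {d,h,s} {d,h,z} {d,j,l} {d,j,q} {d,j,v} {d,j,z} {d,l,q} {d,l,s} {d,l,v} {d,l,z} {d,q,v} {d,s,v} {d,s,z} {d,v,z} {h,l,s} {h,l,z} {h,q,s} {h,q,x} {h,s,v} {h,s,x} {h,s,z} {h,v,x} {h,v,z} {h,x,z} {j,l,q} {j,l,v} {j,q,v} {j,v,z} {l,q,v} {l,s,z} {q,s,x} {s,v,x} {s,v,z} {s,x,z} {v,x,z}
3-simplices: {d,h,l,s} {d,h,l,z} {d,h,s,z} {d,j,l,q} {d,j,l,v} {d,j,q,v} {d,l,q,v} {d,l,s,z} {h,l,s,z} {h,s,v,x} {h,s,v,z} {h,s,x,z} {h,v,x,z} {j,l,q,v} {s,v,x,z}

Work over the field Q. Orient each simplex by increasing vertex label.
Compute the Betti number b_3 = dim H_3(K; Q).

n_0=9 n_1=31 n_2=36 n_3=15  [Q]
∂1: piv[dh,dj,dl,dq,ds,dv,dz,hx] rk=8  ker:hl,hq,hs,hv,hz,jl,jq,jv,jz,lq,ls,lv,lz,qs,qv,qx,qz,sv,sx,sz,vx,vz,xz
∂2: piv[dhl,dhs,dhz,djl,djq,djv,djz,dlq,dls,dlv,dlz,dqv,dsv,dsz,dvz,hqs,hqx,hsv,hsx,hvx,hxz] rk=21  ker:hls,hlz,hsz,hvz,jlq,jlv,jqv,jvz,lqv,lsz,qsx,svx,svz,sxz,vxz
∂3: piv[dhls,dhlz,dhsz,djlq,djlv,djqv,dlqv,dlsz,hsvx,hsvz,hsxz,hvxz] rk=12  ker:hlsz,jlqv,svxz
b_3=(15−12)−0=3

b_3=3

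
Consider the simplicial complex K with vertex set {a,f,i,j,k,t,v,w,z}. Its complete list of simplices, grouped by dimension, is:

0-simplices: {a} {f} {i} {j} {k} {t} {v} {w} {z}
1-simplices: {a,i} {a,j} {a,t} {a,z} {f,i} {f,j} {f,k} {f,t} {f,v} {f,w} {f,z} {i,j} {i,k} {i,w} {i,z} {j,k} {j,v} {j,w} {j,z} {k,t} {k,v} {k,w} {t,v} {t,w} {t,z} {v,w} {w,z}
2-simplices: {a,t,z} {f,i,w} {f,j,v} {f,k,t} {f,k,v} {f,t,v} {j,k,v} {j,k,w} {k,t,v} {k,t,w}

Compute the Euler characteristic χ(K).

χ(K)=-8

n_0=9 n_1=27 n_2=10
χ=+9−27+10=-8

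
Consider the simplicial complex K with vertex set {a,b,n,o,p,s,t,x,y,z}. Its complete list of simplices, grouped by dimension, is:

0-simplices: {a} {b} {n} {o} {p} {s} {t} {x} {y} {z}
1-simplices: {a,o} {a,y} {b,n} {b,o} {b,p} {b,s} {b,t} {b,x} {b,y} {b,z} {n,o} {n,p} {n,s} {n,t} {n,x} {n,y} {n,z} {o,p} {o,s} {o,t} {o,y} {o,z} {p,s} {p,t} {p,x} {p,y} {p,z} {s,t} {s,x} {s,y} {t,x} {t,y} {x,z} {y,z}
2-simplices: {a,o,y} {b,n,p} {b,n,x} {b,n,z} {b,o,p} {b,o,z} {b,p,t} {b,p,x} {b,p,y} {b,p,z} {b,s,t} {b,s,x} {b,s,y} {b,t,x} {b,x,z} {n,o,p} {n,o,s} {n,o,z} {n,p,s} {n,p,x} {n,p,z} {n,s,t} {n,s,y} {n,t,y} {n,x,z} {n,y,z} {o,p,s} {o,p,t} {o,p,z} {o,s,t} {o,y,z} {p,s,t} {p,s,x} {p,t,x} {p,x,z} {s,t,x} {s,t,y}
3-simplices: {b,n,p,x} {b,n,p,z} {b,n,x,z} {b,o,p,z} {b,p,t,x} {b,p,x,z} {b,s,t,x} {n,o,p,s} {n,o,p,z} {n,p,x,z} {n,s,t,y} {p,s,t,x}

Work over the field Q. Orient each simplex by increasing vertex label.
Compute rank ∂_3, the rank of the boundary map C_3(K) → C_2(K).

n_0=10 n_1=34 n_2=37 n_3=12  [Q]
∂1: piv[ao,ay,bn,bo,bp,bs,bt,bx,bz] rk=9  ker:by,no,np,ns,nt,nx,ny,nz,op,os,ot,oy,oz,ps,pt,px,py,pz,st,sx,sy,tx,ty,xz,yz
∂2: piv[aoy,bnp,bnx,bnz,bop,boz,bpt,bpx,bpy,bpz,bst,bsx,bsy,btx,bxz,nop,nos,nps,nst,nsy,nty,nyz,opt,ost,oyz] rk=25  ker:noz,npx,npz,nxz,ops,opz,pst,psx,ptx,pxz,stx,sty
∂3: piv[bnpx,bnpz,bnxz,bopz,bptx,bpxz,bstx,nops,nopz,nsty,pstx] rk=11  ker:npxz
rk∂_3=11

rank∂_3=11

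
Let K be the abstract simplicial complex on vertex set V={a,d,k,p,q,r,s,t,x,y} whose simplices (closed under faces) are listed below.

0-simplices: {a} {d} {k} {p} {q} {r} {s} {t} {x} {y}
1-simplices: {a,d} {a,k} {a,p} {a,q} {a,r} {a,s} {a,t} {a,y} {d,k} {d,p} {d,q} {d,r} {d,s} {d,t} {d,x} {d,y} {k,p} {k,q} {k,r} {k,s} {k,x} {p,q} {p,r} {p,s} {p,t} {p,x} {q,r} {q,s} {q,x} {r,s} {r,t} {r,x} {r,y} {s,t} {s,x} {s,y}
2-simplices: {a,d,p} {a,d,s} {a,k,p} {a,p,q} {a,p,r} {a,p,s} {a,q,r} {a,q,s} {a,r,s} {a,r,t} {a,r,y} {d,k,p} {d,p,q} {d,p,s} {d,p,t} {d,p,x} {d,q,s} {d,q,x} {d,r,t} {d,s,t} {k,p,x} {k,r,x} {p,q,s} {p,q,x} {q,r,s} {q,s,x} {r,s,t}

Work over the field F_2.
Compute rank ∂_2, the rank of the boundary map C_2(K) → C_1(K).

n_0=10 n_1=36 n_2=27  [Z2]
∂1: piv[ad,ak,ap,aq,ar,as,at,ay,dx] rk=9  ker:dk,dp,dq,dr,ds,dt,dy,kp,kq,kr,ks,kx,pq,pr,ps,pt,px,qr,qs,qx,rs,rt,rx,ry,st,sx,sy
∂2: piv[adp,ads,akp,apq,apr,aps,aqr,aqs,ars,art,ary,dkp,dpq,dpt,dpx,dqx,drt,dst,kpx,krx,qsx,rst] rk=22  ker:dps,dqs,pqs,pqx,qrs
rk∂_2=22

rank∂_2=22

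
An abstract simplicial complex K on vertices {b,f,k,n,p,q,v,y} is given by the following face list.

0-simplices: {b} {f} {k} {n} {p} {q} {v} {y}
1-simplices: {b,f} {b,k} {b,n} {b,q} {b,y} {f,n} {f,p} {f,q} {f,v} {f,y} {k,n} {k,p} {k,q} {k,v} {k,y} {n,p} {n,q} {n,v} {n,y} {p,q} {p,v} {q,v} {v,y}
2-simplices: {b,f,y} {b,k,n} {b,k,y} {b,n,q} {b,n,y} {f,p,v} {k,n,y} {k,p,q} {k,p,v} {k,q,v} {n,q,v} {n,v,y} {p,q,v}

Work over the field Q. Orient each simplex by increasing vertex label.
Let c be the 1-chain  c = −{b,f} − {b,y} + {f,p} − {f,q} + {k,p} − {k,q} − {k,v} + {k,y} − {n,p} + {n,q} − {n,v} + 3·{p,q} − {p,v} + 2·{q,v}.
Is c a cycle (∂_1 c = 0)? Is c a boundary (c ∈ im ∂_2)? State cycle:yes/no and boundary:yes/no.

n_0=8 n_1=23 n_2=13  [Q]
∂1: piv[bf,bk,bn,bq,by,fp,fv] rk=7  ker:fn,fq,fy,kn,kp,kq,kv,ky,np,nq,nv,ny,pq,pv,qv,vy
∂2: piv[bfy,bkn,bky,bnq,bny,fpv,kpq,kpv,kqv,nqv,nvy] rk=11  ker:kny,pqv
∂1c = 2·{b} − {f} + {n} − {p} − {v}

cycle:no boundary:no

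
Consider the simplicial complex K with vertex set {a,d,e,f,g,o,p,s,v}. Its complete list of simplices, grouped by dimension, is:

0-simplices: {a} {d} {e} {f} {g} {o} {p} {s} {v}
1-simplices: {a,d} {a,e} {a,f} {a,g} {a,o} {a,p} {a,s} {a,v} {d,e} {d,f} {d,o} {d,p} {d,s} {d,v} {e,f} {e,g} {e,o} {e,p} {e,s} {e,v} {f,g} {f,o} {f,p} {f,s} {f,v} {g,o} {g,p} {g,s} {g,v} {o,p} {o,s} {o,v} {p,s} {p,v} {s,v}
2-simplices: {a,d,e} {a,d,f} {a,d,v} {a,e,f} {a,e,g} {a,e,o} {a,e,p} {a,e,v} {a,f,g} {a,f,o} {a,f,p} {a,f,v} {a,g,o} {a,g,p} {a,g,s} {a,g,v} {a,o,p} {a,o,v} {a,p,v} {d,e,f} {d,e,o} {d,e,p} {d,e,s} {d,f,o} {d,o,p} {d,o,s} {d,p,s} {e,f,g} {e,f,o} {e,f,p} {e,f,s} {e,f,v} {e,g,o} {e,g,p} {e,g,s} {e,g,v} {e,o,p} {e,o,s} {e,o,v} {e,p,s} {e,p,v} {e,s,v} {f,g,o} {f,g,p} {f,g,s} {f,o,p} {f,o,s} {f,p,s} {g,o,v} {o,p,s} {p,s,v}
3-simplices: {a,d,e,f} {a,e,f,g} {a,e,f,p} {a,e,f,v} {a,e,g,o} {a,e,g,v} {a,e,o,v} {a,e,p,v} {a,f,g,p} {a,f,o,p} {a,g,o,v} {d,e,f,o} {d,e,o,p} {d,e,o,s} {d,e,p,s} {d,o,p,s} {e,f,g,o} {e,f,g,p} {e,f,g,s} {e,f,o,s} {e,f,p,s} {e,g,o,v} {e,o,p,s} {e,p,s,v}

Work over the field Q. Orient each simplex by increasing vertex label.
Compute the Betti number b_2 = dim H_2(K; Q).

n_0=9 n_1=35 n_2=51 n_3=24  [Q]
∂1: piv[ad,ae,af,ag,ao,ap,as,av] rk=8  ker:de,df,do,dp,ds,dv,ef,eg,eo,ep,es,ev,fg,fo,fp,fs,fv,go,gp,gs,gv,op,os,ov,ps,pv,sv
∂2: piv[ade,adf,adv,aef,aeg,aeo,aep,aev,afg,afo,afp,afv,ago,agp,ags,agv,aop,aov,apv,deo,dep,des,dos,dps,efs,egs,esv] rk=27  ker:def,dfo,dop,efg,efo,efp,efv,ego,egp,egv,eop,eos,eov,eps,epv,fgo,fgp,fgs,fop,fos,fps,gov,ops,psv
∂3: piv[adef,aefg,aefp,aefv,aego,aegv,aeov,aepv,afgp,afop,agov,defo,deop,deos,deps,dops,efgo,efgp,efgs,efos,efps,epsv] rk=22  ker:egov,eops
b_2=(51−27)−22=2

b_2=2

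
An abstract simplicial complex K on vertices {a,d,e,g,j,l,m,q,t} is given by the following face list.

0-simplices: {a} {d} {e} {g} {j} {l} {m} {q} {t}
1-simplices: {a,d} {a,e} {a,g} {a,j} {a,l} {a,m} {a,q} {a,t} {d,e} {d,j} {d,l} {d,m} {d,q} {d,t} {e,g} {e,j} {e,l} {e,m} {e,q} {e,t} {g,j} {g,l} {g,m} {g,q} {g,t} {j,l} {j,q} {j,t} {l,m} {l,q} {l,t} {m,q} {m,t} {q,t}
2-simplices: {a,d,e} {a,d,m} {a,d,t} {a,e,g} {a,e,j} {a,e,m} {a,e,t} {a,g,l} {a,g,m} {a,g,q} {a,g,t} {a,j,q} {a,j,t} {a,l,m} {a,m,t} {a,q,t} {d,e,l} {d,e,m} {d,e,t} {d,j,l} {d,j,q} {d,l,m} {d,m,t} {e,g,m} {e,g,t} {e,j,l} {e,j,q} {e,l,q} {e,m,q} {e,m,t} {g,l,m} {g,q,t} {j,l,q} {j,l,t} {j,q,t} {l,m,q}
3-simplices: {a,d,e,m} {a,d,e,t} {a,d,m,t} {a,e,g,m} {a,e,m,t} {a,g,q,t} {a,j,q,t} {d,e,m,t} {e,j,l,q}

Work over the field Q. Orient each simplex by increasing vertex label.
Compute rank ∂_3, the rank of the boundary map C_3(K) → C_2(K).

rank∂_3=8

n_0=9 n_1=34 n_2=36 n_3=9  [Q]
∂1: piv[ad,ae,ag,aj,al,am,aq,at] rk=8  ker:de,dj,dl,dm,dq,dt,eg,ej,el,em,eq,et,gj,gl,gm,gq,gt,jl,jq,jt,lm,lq,lt,mq,mt,qt
∂2: piv[ade,adm,adt,aeg,aej,aem,aet,agl,agm,agq,agt,ajq,ajt,alm,amt,aqt,del,djl,djq,dlm,ejl,ejq,elq,emq,jlt] rk=25  ker:dem,det,dmt,egm,egt,emt,glm,gqt,jlq,jqt,lmq
∂3: piv[adem,adet,admt,aegm,aemt,agqt,ajqt,ejlq] rk=8  ker:demt
rk∂_3=8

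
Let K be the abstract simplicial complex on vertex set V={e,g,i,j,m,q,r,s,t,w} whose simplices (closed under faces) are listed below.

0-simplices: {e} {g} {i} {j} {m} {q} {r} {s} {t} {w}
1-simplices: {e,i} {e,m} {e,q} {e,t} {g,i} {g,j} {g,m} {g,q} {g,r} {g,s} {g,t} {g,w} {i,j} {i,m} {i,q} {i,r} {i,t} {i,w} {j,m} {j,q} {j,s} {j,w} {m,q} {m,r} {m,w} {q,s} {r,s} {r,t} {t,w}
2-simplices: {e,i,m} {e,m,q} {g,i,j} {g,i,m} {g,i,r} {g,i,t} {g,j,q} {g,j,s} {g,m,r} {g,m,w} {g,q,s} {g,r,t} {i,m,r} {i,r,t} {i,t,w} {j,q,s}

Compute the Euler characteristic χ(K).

χ(K)=-3

n_0=10 n_1=29 n_2=16
χ=+10−29+16=-3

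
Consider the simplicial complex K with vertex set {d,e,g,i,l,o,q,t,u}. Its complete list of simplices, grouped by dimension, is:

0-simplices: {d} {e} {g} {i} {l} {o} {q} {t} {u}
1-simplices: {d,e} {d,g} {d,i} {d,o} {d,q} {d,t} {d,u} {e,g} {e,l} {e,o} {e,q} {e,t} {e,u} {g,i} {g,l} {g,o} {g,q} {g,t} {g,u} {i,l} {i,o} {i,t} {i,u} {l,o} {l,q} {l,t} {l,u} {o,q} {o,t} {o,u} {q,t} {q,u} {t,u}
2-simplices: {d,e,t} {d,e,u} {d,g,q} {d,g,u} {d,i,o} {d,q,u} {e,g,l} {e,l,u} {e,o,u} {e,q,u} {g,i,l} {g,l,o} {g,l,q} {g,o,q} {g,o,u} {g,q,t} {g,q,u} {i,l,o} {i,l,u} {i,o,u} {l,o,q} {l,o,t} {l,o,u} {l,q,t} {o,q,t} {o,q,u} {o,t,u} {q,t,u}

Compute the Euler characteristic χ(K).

n_0=9 n_1=33 n_2=28
χ=+9−33+28=4

χ(K)=4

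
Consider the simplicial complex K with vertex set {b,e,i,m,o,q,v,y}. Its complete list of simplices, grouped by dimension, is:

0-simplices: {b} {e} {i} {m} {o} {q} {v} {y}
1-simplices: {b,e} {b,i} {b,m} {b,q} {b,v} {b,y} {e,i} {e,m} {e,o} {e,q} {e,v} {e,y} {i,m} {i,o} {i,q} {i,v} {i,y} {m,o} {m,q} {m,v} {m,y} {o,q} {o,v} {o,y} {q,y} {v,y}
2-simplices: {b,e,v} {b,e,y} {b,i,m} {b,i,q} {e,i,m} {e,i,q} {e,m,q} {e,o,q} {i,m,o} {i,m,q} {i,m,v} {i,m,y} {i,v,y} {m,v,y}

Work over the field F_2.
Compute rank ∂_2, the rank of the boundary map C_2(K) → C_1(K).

n_0=8 n_1=26 n_2=14  [Z2]
∂1: piv[be,bi,bm,bq,bv,by,eo] rk=7  ker:ei,em,eq,ev,ey,im,io,iq,iv,iy,mo,mq,mv,my,oq,ov,oy,qy,vy
∂2: piv[bev,bey,bim,biq,eim,eiq,emq,eoq,imo,imv,imy,ivy] rk=12  ker:imq,mvy
rk∂_2=12

rank∂_2=12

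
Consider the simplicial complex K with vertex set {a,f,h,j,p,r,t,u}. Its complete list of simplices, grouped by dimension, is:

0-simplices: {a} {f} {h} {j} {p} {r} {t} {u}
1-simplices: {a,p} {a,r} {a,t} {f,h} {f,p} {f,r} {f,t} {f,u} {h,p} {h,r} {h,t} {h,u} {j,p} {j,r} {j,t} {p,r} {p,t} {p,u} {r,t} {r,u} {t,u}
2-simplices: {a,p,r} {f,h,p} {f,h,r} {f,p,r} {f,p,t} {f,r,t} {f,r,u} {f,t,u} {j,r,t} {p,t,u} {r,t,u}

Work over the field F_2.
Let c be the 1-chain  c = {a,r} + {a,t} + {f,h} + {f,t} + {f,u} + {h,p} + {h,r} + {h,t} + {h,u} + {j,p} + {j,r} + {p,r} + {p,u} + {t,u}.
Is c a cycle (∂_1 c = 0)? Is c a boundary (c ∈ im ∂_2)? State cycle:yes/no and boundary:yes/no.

n_0=8 n_1=21 n_2=11  [Z2]
∂1: piv[ap,ar,at,fh,fp,fu,jp] rk=7  ker:fr,ft,hp,hr,ht,hu,jr,jt,pr,pt,pu,rt,ru,tu
∂2: piv[apr,fhp,fhr,fpr,fpt,frt,fru,ftu,jrt,ptu] rk=10  ker:rtu
∂1c = {f} + {h}

cycle:no boundary:no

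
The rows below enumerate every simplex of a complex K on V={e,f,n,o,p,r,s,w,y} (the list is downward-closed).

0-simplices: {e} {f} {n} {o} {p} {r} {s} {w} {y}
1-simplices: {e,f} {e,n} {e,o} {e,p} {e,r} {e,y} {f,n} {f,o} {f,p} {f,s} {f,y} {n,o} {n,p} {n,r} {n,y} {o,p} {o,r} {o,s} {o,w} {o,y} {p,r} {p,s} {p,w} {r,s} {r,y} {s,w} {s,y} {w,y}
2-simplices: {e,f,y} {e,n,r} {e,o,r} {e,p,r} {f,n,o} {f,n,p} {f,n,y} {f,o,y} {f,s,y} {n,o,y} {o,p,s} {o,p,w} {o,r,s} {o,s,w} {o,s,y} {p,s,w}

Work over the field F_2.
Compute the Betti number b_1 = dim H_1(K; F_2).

n_0=9 n_1=28 n_2=16  [Z2]
∂1: piv[ef,en,eo,ep,er,ey,fs,ow] rk=8  ker:fn,fo,fp,fy,no,np,nr,ny,op,or,os,oy,pr,ps,pw,rs,ry,sw,sy,wy
∂2: piv[efy,enr,eor,epr,fno,fnp,fny,foy,fsy,ops,opw,ors,osw,osy] rk=14  ker:noy,psw
b_1=(28−8)−14=6

b_1=6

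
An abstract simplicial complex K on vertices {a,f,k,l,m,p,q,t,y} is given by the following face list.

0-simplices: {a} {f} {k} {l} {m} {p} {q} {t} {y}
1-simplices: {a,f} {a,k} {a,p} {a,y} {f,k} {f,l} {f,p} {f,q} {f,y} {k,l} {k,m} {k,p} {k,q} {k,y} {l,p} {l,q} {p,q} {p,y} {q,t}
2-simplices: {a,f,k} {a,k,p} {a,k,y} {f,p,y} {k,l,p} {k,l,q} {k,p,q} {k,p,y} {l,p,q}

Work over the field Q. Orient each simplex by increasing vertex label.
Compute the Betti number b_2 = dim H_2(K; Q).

n_0=9 n_1=19 n_2=9  [Q]
∂1: piv[af,ak,ap,ay,fl,fq,km,qt] rk=8  ker:fk,fp,fy,kl,kp,kq,ky,lp,lq,pq,py
∂2: piv[afk,akp,aky,fpy,klp,klq,kpq,kpy] rk=8  ker:lpq
b_2=(9−8)−0=1

b_2=1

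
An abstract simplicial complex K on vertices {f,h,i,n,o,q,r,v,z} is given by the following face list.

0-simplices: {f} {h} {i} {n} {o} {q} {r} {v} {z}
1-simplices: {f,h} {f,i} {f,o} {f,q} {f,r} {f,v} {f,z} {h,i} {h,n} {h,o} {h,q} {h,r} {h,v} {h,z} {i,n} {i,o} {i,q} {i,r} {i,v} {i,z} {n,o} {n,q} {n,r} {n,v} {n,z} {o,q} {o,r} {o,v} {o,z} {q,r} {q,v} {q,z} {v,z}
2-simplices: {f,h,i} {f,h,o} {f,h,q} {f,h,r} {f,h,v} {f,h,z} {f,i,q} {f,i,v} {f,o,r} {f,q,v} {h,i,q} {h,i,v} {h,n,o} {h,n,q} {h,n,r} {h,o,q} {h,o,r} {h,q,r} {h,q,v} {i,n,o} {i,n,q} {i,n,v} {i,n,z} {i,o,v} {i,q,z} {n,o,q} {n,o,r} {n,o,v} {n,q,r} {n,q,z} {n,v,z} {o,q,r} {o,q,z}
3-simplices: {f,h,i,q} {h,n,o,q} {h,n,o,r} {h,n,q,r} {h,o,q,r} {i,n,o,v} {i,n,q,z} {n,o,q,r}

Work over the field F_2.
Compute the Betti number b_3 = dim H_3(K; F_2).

b_3=1

n_0=9 n_1=33 n_2=33 n_3=8  [Z2]
∂1: piv[fh,fi,fo,fq,fr,fv,fz,hn] rk=8  ker:hi,ho,hq,hr,hv,hz,in,io,iq,ir,iv,iz,no,nq,nr,nv,nz,oq,or,ov,oz,qr,qv,qz,vz
∂2: piv[fhi,fho,fhq,fhr,fhv,fhz,fiq,fiv,for,fqv,hno,hnq,hnr,hoq,hqr,ino,inq,inv,inz,iov,iqz,nvz,oqz] rk=23  ker:hiq,hiv,hor,hqv,noq,nor,nov,nqr,nqz,oqr
∂3: piv[fhiq,hnoq,hnor,hnqr,hoqr,inov,inqz] rk=7  ker:noqr
b_3=(8−7)−0=1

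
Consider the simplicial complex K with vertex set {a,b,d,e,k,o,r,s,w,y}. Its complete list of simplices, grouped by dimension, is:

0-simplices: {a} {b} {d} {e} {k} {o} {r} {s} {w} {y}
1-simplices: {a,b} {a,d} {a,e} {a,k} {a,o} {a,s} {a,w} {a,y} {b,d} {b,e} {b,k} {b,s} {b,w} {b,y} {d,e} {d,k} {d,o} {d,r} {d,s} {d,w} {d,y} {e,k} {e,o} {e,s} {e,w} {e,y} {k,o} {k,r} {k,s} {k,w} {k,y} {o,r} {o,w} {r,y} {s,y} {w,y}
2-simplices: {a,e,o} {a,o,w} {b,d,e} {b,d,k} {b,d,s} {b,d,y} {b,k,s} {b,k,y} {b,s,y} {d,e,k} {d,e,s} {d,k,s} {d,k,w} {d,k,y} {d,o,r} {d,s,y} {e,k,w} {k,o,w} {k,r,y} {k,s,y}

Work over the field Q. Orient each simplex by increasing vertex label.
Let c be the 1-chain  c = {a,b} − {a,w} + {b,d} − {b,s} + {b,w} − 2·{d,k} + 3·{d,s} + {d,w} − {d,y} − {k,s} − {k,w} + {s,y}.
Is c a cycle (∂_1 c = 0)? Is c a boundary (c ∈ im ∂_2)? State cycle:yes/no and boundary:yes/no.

n_0=10 n_1=36 n_2=20  [Q]
∂1: piv[ab,ad,ae,ak,ao,as,aw,ay,dr] rk=9  ker:bd,be,bk,bs,bw,by,de,dk,do,ds,dw,dy,ek,eo,es,ew,ey,ko,kr,ks,kw,ky,or,ow,ry,sy,wy
∂2: piv[aeo,aow,bde,bdk,bds,bdy,bks,bky,bsy,dek,des,dkw,dor,ekw,kow,kry] rk=16  ker:dks,dky,dsy,ksy
∂1c = 0
c vs im∂2: residual ≠ 0 ⇒ not boundary

cycle:yes boundary:no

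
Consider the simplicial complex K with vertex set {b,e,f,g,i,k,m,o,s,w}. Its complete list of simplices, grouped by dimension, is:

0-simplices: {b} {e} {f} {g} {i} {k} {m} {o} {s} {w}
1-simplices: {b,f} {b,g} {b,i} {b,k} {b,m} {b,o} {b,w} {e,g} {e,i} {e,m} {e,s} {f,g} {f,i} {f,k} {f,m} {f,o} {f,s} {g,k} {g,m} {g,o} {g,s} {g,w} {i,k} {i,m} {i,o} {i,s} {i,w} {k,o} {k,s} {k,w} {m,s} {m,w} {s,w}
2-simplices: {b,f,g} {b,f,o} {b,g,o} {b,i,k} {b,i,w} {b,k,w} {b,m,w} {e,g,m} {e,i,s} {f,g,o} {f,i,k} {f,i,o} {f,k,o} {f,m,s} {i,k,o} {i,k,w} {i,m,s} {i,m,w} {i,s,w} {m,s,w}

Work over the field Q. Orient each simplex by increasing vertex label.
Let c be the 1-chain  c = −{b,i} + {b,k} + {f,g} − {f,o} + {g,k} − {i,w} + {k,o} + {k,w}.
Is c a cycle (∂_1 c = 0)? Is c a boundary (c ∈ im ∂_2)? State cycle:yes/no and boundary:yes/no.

cycle:yes boundary:no

n_0=10 n_1=33 n_2=20  [Q]
∂1: piv[bf,bg,bi,bk,bm,bo,bw,eg,es] rk=9  ker:ei,em,fg,fi,fk,fm,fo,fs,gk,gm,go,gs,gw,ik,im,io,is,iw,ko,ks,kw,ms,mw,sw
∂2: piv[bfg,bfo,bgo,bik,biw,bkw,bmw,egm,eis,fik,fio,fko,fms,ims,imw,isw] rk=16  ker:fgo,iko,ikw,msw
∂1c = 0
c vs im∂2: residual ≠ 0 ⇒ not boundary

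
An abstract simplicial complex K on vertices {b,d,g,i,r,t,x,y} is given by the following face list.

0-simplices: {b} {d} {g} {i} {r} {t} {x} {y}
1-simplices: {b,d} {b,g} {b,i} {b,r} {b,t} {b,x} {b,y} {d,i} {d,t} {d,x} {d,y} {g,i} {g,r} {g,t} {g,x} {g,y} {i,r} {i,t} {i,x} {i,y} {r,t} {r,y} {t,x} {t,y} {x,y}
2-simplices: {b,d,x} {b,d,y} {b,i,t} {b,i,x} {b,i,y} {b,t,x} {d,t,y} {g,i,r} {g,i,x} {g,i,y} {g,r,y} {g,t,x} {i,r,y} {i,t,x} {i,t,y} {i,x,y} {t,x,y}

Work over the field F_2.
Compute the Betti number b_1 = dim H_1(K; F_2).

n_0=8 n_1=25 n_2=17  [Z2]
∂1: piv[bd,bg,bi,br,bt,bx,by] rk=7  ker:di,dt,dx,dy,gi,gr,gt,gx,gy,ir,it,ix,iy,rt,ry,tx,ty,xy
∂2: piv[bdx,bdy,bit,bix,biy,btx,dty,gir,gix,giy,gry,gtx,ity,ixy] rk=14  ker:iry,itx,txy
b_1=(25−7)−14=4

b_1=4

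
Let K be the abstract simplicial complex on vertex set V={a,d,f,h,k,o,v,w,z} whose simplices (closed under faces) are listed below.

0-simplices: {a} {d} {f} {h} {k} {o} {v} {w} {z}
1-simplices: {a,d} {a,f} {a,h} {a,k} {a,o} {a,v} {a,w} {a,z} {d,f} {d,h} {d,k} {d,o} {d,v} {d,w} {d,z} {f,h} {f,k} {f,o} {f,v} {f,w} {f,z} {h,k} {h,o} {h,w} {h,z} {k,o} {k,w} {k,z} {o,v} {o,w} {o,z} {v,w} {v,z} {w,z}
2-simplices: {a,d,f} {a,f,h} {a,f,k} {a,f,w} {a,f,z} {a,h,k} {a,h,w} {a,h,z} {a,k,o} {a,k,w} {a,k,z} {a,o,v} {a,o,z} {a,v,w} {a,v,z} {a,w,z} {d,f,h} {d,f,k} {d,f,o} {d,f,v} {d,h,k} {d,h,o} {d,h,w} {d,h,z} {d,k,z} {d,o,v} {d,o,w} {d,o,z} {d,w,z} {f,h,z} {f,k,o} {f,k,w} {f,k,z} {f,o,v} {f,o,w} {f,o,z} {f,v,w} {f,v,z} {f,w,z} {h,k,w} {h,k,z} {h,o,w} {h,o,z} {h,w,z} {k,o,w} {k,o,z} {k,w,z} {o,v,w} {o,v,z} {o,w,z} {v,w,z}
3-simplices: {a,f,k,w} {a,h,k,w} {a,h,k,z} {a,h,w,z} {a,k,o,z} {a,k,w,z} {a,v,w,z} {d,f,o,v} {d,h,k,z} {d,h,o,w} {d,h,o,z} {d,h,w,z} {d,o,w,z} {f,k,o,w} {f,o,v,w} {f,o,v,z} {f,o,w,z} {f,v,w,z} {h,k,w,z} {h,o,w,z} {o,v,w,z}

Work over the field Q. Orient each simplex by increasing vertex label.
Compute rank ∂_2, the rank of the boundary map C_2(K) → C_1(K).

n_0=9 n_1=34 n_2=51 n_3=21  [Q]
∂1: piv[ad,af,ah,ak,ao,av,aw,az] rk=8  ker:df,dh,dk,do,dv,dw,dz,fh,fk,fo,fv,fw,fz,hk,ho,hw,hz,ko,kw,kz,ov,ow,oz,vw,vz,wz
∂2: piv[adf,afh,afk,afw,afz,ahk,ahw,ahz,ako,akw,akz,aov,aoz,avw,avz,awz,dfh,dfk,dfo,dfv,dho,dhw,dhz,dov,dow,doz] rk=26  ker:dhk,dkz,dwz,fhz,fko,fkw,fkz,fov,fow,foz,fvw,fvz,fwz,hkw,hkz,how,hoz,hwz,kow,koz,kwz,ovw,ovz,owz,vwz
∂3: piv[afkw,ahkw,ahkz,ahwz,akoz,akwz,avwz,dfov,dhkz,dhow,dhoz,dhwz,dowz,fkow,fovw,fovz,fowz,fvwz] rk=18  ker:hkwz,howz,ovwz
rk∂_2=26

rank∂_2=26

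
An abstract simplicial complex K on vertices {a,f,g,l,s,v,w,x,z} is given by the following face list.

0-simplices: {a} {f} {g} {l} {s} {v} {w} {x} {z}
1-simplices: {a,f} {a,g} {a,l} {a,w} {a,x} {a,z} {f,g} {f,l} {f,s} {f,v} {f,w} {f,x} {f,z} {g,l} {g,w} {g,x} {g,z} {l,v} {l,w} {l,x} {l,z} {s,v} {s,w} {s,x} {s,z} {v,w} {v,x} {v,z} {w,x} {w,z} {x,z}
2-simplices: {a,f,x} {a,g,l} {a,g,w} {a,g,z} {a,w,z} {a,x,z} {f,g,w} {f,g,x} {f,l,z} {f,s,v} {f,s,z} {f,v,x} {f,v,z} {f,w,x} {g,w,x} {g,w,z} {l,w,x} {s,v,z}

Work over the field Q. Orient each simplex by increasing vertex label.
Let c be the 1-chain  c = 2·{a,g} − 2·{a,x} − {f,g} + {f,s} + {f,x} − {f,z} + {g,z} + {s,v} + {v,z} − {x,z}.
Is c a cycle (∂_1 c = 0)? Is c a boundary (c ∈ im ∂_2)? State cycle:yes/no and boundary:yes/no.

cycle:yes boundary:no

n_0=9 n_1=31 n_2=18  [Q]
∂1: piv[af,ag,al,aw,ax,az,fs,fv] rk=8  ker:fg,fl,fw,fx,fz,gl,gw,gx,gz,lv,lw,lx,lz,sv,sw,sx,sz,vw,vx,vz,wx,wz,xz
∂2: piv[afx,agl,agw,agz,awz,axz,fgw,fgx,flz,fsv,fsz,fvx,fvz,fwx,lwx] rk=15  ker:gwx,gwz,svz
∂1c = 0
c vs im∂2: residual ≠ 0 ⇒ not boundary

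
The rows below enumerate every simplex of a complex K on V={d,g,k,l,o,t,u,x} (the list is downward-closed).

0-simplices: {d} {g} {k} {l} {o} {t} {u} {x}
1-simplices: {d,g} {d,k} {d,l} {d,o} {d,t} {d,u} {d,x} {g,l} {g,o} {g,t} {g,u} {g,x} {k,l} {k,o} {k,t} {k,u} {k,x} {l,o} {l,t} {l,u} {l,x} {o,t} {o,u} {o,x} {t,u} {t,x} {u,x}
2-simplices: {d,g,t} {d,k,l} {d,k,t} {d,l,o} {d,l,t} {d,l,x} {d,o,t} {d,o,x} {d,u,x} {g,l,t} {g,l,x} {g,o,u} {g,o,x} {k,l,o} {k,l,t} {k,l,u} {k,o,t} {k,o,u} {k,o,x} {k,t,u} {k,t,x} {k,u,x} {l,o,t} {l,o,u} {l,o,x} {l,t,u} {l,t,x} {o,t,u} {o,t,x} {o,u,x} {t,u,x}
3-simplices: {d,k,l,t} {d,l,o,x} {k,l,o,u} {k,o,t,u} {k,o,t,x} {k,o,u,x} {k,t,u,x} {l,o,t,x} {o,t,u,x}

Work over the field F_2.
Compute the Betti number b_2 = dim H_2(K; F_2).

n_0=8 n_1=27 n_2=31 n_3=9  [Z2]
∂1: piv[dg,dk,dl,do,dt,du,dx] rk=7  ker:gl,go,gt,gu,gx,kl,ko,kt,ku,kx,lo,lt,lu,lx,ot,ou,ox,tu,tx,ux
∂2: piv[dgt,dkl,dkt,dlo,dlt,dlx,dot,dox,dux,glt,glx,gou,gox,klo,klu,kou,kox,ktu,ktx,kux] rk=20  ker:klt,kot,lot,lou,lox,ltu,ltx,otu,otx,oux,tux
∂3: piv[dklt,dlox,klou,kotu,kotx,koux,ktux,lotx] rk=8  ker:otux
b_2=(31−20)−8=3

b_2=3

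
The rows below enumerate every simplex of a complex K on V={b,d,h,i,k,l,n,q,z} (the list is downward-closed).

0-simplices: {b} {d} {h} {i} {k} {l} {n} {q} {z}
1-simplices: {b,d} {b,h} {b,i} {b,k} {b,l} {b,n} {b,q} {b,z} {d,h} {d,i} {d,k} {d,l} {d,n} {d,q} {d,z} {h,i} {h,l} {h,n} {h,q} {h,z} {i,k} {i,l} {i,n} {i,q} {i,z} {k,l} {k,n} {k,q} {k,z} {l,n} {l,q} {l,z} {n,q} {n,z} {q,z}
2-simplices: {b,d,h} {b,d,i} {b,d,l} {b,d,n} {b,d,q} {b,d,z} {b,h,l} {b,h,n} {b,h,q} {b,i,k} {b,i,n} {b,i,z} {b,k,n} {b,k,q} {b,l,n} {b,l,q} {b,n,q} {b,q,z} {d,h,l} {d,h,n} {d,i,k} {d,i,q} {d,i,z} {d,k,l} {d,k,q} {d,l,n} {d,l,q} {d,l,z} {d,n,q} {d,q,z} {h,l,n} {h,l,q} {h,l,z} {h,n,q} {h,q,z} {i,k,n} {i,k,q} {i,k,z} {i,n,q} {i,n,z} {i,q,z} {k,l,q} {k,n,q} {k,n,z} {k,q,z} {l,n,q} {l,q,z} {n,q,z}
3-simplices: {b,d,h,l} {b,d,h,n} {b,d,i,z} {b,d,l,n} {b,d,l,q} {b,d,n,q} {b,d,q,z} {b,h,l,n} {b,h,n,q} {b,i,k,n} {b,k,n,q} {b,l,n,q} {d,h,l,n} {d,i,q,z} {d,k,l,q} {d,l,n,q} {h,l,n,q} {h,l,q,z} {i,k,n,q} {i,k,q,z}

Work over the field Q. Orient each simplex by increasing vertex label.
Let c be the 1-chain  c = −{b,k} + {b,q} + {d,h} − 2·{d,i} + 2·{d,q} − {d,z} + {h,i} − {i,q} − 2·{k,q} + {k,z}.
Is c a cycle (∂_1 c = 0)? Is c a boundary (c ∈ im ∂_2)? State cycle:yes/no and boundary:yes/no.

n_0=9 n_1=35 n_2=48 n_3=20  [Q]
∂1: piv[bd,bh,bi,bk,bl,bn,bq,bz] rk=8  ker:dh,di,dk,dl,dn,dq,dz,hi,hl,hn,hq,hz,ik,il,in,iq,iz,kl,kn,kq,kz,ln,lq,lz,nq,nz,qz
∂2: piv[bdh,bdi,bdl,bdn,bdq,bdz,bhl,bhn,bhq,bik,bin,biz,bkn,bkq,bln,blq,bnq,bqz,dik,diq,dkl,dlz,hlz,ikz,inz] rk=25  ker:dhl,dhn,diz,dkq,dln,dlq,dnq,dqz,hln,hlq,hnq,hqz,ikn,ikq,inq,iqz,klq,knq,knz,kqz,lnq,lqz,nqz
∂3: piv[bdhl,bdhn,bdiz,bdln,bdlq,bdnq,bdqz,bhln,bhnq,bikn,bknq,blnq,diqz,dklq,hlnq,hlqz,iknq,ikqz] rk=18  ker:dhln,dlnq
∂1c = 0
c vs im∂2: residual ≠ 0 ⇒ not boundary

cycle:yes boundary:no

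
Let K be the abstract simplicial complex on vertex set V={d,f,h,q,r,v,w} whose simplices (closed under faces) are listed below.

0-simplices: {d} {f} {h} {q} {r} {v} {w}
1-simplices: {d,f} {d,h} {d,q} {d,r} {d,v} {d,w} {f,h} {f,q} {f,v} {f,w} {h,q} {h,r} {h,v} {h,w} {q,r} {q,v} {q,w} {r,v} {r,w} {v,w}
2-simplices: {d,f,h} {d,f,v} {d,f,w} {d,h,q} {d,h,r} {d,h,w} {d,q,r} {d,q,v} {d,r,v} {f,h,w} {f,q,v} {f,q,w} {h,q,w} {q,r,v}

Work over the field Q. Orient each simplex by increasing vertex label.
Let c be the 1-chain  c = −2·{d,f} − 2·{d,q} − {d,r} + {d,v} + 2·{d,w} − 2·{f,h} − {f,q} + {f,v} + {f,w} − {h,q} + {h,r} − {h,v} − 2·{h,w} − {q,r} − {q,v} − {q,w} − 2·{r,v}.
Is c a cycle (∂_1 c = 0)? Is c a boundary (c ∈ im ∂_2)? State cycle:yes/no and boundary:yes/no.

n_0=7 n_1=20 n_2=14  [Q]
∂1: piv[df,dh,dq,dr,dv,dw] rk=6  ker:fh,fq,fv,fw,hq,hr,hv,hw,qr,qv,qw,rv,rw,vw
∂2: piv[dfh,dfv,dfw,dhq,dhr,dhw,dqr,dqv,drv,fqv,fqw] rk=11  ker:fhw,hqw,qrv
∂1c = 2·{d} − {f} + {h} − {q} + {r} − 2·{v}

cycle:no boundary:no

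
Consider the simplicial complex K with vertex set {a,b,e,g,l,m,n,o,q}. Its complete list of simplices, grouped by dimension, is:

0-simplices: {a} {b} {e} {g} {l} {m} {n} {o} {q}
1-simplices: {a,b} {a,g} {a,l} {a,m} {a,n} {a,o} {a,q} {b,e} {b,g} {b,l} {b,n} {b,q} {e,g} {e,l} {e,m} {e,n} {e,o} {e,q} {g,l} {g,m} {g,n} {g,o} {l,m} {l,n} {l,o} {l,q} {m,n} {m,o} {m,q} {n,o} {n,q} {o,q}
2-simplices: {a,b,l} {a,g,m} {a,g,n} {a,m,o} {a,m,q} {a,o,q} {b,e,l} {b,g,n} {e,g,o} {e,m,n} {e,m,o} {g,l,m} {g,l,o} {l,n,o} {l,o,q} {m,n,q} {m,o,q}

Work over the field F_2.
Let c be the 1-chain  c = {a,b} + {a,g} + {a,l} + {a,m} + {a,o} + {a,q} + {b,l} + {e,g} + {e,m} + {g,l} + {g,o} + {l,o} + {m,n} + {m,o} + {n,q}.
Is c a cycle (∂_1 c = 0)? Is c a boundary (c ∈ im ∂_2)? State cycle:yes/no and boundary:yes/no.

cycle:yes boundary:no

n_0=9 n_1=32 n_2=17  [Z2]
∂1: piv[ab,ag,al,am,an,ao,aq,be] rk=8  ker:bg,bl,bn,bq,eg,el,em,en,eo,eq,gl,gm,gn,go,lm,ln,lo,lq,mn,mo,mq,no,nq,oq
∂2: piv[abl,agm,agn,amo,amq,aoq,bel,bgn,ego,emn,emo,glm,glo,lno,loq,mnq] rk=16  ker:moq
∂1c = 0
c vs im∂2: residual ≠ 0 ⇒ not boundary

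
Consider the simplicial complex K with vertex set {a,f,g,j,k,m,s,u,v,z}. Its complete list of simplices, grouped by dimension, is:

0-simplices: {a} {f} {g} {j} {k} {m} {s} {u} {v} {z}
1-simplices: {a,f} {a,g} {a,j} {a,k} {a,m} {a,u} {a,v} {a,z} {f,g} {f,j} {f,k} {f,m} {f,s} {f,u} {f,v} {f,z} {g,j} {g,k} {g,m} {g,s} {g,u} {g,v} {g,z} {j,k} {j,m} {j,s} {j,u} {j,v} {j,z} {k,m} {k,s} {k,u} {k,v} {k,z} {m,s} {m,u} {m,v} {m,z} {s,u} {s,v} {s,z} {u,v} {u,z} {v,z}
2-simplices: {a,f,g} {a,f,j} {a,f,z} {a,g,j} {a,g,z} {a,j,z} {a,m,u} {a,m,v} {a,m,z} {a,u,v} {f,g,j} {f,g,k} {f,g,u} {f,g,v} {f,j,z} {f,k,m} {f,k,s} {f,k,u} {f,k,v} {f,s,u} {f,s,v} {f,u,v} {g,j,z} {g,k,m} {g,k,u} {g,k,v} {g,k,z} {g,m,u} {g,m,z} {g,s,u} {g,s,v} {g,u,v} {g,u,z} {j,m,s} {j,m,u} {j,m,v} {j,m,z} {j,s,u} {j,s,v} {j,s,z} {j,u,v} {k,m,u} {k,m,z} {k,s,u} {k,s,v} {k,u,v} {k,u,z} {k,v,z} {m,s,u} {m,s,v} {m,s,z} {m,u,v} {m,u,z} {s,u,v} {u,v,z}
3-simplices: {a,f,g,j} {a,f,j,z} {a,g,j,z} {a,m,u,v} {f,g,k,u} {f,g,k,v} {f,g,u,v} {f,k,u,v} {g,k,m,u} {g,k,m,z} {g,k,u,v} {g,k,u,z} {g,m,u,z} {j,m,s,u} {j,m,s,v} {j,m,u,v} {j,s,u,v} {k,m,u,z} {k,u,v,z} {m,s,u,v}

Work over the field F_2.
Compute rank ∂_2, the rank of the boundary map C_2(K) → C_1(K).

n_0=10 n_1=44 n_2=55 n_3=20  [Z2]
∂1: piv[af,ag,aj,ak,am,au,av,az,fs] rk=9  ker:fg,fj,fk,fm,fu,fv,fz,gj,gk,gm,gs,gu,gv,gz,jk,jm,js,ju,jv,jz,km,ks,ku,kv,kz,ms,mu,mv,mz,su,sv,sz,uv,uz,vz
∂2: piv[afg,afj,afz,agj,agz,ajz,amu,amv,amz,auv,fgk,fgu,fgv,fkm,fks,fku,fkv,fsu,fsv,fuv,gkm,gkz,gmu,gmz,gsu,guz,jms,jmu,jmv,jmz,jsu,jsz,kvz] rk=33  ker:fgj,fjz,gjz,gku,gkv,gsv,guv,jsv,juv,kmu,kmz,ksu,ksv,kuv,kuz,msu,msv,msz,muv,muz,suv,uvz
∂3: piv[afgj,afjz,agjz,amuv,fgku,fgkv,fguv,fkuv,gkmu,gkmz,gkuz,gmuz,jmsu,jmsv,jmuv,jsuv,kuvz] rk=17  ker:gkuv,kmuz,msuv
rk∂_2=33

rank∂_2=33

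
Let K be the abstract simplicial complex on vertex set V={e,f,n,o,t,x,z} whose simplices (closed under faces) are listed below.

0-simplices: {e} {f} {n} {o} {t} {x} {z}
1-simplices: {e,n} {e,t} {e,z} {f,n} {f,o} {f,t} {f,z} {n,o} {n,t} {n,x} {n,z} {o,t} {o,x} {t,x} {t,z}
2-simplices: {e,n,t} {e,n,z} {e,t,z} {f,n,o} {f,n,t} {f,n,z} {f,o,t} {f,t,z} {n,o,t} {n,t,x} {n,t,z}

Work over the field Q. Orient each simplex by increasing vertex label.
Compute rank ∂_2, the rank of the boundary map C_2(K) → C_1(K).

n_0=7 n_1=15 n_2=11  [Q]
∂1: piv[en,et,ez,fn,fo,nx] rk=6  ker:ft,fz,no,nt,nz,ot,ox,tx,tz
∂2: piv[ent,enz,etz,fno,fnt,fnz,fot,ntx] rk=8  ker:ftz,not,ntz
rk∂_2=8

rank∂_2=8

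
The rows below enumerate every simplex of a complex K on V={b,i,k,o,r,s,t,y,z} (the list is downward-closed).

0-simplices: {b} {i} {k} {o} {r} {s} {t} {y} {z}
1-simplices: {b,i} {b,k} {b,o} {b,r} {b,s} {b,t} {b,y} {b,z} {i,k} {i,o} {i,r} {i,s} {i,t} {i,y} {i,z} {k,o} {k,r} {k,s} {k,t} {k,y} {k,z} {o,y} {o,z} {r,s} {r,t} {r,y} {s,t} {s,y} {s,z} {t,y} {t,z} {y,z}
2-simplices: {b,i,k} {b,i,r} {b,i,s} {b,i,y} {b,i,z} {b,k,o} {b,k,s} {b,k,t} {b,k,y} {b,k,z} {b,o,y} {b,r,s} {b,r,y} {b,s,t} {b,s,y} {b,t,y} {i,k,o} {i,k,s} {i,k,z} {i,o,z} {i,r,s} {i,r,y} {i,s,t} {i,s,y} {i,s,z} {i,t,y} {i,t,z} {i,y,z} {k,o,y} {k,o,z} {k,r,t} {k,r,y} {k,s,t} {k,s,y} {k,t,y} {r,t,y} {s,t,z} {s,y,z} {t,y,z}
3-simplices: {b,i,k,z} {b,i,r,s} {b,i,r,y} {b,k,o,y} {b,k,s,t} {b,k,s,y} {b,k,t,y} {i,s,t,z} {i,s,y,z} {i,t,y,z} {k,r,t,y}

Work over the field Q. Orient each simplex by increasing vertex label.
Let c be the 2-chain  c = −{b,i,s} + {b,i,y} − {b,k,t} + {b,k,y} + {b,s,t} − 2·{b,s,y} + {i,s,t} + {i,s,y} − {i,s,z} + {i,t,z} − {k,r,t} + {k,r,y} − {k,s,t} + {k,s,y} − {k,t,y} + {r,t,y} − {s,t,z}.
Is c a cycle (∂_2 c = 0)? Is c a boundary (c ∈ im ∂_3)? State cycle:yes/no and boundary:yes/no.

n_0=9 n_1=32 n_2=39 n_3=11  [Q]
∂1: piv[bi,bk,bo,br,bs,bt,by,bz] rk=8  ker:ik,io,ir,is,it,iy,iz,ko,kr,ks,kt,ky,kz,oy,oz,rs,rt,ry,st,sy,sz,ty,tz,yz
∂2: piv[bik,bir,bis,biy,biz,bko,bks,bkt,bky,bkz,boy,brs,bry,bst,bsy,bty,iko,ioz,ist,isz,itz,iyz,krt,kry] rk=24  ker:iks,ikz,irs,iry,isy,ity,koy,koz,kst,ksy,kty,rty,stz,syz,tyz
∂3: piv[bikz,birs,biry,bkoy,bkst,bksy,bkty,istz,isyz,ityz,krty] rk=11
∂2c = 0
c vs im∂3: residual ≠ 0 ⇒ not boundary

cycle:yes boundary:no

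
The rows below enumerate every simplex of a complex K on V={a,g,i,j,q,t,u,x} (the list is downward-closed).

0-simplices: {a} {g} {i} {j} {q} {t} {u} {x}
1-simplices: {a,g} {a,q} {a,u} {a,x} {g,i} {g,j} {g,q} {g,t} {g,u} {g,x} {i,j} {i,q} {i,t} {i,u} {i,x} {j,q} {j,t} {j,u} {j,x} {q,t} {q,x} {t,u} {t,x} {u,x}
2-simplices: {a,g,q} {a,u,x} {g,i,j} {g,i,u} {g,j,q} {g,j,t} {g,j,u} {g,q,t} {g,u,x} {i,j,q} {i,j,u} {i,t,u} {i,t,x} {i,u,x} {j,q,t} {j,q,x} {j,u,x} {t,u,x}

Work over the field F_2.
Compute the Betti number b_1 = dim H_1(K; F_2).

n_0=8 n_1=24 n_2=18  [Z2]
∂1: piv[ag,aq,au,ax,gi,gj,gt] rk=7  ker:gq,gu,gx,ij,iq,it,iu,ix,jq,jt,ju,jx,qt,qx,tu,tx,ux
∂2: piv[agq,aux,gij,giu,gjq,gjt,gju,gqt,gux,ijq,itu,itx,iux,jqx,jux] rk=15  ker:iju,jqt,tux
b_1=(24−7)−15=2

b_1=2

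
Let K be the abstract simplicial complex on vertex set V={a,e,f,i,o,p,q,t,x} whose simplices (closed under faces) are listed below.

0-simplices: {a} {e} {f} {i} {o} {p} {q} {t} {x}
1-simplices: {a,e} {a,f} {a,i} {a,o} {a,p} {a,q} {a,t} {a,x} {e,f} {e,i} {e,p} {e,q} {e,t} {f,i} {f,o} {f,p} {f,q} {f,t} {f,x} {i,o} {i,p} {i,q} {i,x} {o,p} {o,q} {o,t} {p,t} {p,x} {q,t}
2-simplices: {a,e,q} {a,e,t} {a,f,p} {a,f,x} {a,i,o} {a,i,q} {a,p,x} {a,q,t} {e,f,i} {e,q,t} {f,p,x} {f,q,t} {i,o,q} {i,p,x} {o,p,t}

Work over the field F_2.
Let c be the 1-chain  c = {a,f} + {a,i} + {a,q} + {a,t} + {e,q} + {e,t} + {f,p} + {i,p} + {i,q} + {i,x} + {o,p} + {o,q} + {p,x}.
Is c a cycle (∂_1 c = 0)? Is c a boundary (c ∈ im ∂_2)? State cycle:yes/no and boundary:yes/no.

cycle:yes boundary:no

n_0=9 n_1=29 n_2=15  [Z2]
∂1: piv[ae,af,ai,ao,ap,aq,at,ax] rk=8  ker:ef,ei,ep,eq,et,fi,fo,fp,fq,ft,fx,io,ip,iq,ix,op,oq,ot,pt,px,qt
∂2: piv[aeq,aet,afp,afx,aio,aiq,apx,aqt,efi,fqt,ioq,ipx,opt] rk=13  ker:eqt,fpx
∂1c = 0
c vs im∂2: residual ≠ 0 ⇒ not boundary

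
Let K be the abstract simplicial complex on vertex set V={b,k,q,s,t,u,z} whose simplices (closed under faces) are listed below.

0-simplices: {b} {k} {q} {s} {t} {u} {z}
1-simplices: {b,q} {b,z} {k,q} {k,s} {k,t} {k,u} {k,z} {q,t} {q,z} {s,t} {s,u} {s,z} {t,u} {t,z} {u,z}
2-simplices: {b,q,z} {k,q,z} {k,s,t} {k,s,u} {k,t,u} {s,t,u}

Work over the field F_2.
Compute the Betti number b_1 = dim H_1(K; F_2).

n_0=7 n_1=15 n_2=6  [Z2]
∂1: piv[bq,bz,kq,ks,kt,ku] rk=6  ker:kz,qt,qz,st,su,sz,tu,tz,uz
∂2: piv[bqz,kqz,kst,ksu,ktu] rk=5  ker:stu
b_1=(15−6)−5=4

b_1=4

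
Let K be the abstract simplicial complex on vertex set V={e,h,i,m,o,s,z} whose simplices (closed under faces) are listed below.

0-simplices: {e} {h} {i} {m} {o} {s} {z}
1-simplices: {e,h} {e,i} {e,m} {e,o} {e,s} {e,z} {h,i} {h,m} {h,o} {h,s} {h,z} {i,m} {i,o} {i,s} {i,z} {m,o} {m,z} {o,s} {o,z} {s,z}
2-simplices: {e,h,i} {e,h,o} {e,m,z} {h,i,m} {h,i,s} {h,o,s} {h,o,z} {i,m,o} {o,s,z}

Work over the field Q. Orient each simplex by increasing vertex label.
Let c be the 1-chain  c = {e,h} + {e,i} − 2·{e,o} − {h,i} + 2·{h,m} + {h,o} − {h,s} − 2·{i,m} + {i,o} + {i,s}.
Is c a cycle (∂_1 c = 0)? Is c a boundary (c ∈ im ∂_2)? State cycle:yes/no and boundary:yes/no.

cycle:yes boundary:no

n_0=7 n_1=20 n_2=9  [Q]
∂1: piv[eh,ei,em,eo,es,ez] rk=6  ker:hi,hm,ho,hs,hz,im,io,is,iz,mo,mz,os,oz,sz
∂2: piv[ehi,eho,emz,him,his,hos,hoz,imo,osz] rk=9
∂1c = 0
c vs im∂2: residual ≠ 0 ⇒ not boundary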